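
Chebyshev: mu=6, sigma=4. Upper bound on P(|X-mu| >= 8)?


k = 8/4 = 2
Chebyshev: P(|X-mu| >= k*sigma) <= 1/k^2 = 1/2^2 = 1/4

1/4


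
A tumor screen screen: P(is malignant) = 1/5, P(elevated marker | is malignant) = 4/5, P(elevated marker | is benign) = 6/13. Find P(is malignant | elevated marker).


P(A) = P(A|B)P(B) + P(A|B')P(B') = 4/5*1/5 + 6/13*4/5 = 172/325
P(B|A) = P(A|B)P(B)/P(A) = (4/25)/(172/325) = 13/43

13/43


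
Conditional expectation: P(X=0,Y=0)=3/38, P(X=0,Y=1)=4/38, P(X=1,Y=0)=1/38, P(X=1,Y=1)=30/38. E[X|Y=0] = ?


P(Y=0) = 4/38
E[X|Y=0] = (0*3 + 1*1)/4 = 1/4

1/4


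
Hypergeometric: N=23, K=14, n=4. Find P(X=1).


P(X=1) = C(14,1)*C(9,3) / C(23,4)
= 14*84 / 8855
= 1176/8855 = 168/1265

168/1265


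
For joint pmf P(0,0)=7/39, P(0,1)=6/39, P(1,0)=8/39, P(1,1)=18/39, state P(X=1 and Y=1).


Read from table: P(X=1, Y=1) = 18/39 = 6/13

6/13


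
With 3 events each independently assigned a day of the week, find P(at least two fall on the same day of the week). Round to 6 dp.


P(all different) = prod((7-i)/7 for i=0..2) = 0.612245
P(at least one match) = 1 - 0.612245 = 0.387755

0.387755


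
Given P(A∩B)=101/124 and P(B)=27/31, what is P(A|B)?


P(A|B) = P(A∩B)/P(B) = (101/124)/(108/124) = 101/108

101/108


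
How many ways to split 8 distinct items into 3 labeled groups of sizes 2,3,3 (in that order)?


8! = 40320
Denominator: 2!=2 * 3!=6 * 3!=6
Coefficient = 40320 / 72 = 560

560


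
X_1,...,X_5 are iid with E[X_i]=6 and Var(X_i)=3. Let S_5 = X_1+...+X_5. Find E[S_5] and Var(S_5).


E[S_n] = n*mu = 5*6 = 30
Var(S_n) = n*sigma^2 = 5*3 = 15

E[S_5]=30, Var(S_5)=15


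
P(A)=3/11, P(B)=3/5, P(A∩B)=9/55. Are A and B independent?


P(A)*P(B) = 3/11*3/5 = 9/55
P(A∩B) = 9/55, which equals P(A)P(B), so independent

Yes, A and B are independent


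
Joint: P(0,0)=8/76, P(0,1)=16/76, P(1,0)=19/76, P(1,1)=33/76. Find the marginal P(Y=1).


P(Y=1) = P(0,1)+P(1,1) = 16/76 + 33/76 = 49/76

49/76


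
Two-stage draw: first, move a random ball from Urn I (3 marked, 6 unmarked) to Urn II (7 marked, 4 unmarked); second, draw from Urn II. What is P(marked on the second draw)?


P(transfer marked) = 3/9 = 1/3; P(transfer unmarked) = 2/3
If marked transferred: Urn II has 8 marked of 12, so P(marked|marked moved) = 2/3
If unmarked transferred: Urn II has 7 marked of 12, so P(marked|unmarked moved) = 7/12
By total probability: P(marked) = 1/3*2/3 + 2/3*7/12 = 11/18

11/18


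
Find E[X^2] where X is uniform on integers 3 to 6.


E[X^2] = (1/4) * sum(x^2 for x=3..6)
= 86/4 = 43/2

43/2


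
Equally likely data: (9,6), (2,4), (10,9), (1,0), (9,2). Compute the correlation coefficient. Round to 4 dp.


Cov(X,Y) = 7.9600, Var(X) = 14.9600, Var(Y) = 9.7600
rho = Cov/(sqrt(VarX)*sqrt(VarY)) = 0.6588

0.6588


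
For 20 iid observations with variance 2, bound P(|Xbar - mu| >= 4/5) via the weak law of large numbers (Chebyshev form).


Var(Xbar) = Var(X)/n = 2/20
Chebyshev: P(|Xbar-mu| >= 4/5) <= Var(Xbar)/(4/5)^2 = (1/10)/(16/25) = 5/32

5/32


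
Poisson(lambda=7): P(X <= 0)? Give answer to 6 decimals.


P(X<=0) = e^(-7)*7^0/0!
≈ 0.0009118820
≈ 0.000912

0.000912


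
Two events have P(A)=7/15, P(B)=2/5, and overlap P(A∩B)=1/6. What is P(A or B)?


P(A∪B) = P(A) + P(B) - P(A∩B)
= 7/15 + 2/5 - 1/6 = 7/10

7/10


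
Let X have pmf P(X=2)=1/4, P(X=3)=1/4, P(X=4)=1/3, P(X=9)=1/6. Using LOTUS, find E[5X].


E[5X] = sum(g(x)*P(x))
= 10*1/4 + 15*1/4 + 20*1/3 + 45*1/6
= 245/12

245/12


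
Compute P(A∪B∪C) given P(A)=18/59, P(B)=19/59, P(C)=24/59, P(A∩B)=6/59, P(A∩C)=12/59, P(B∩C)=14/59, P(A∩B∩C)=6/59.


P(A∪B∪C) = P(A)+P(B)+P(C) - P(AB)-P(AC)-P(BC) + P(ABC)
= 18/59+19/59+24/59 - 6/59-12/59-14/59 + 6/59
= 35/59

35/59


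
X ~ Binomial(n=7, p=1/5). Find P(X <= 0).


P(X<=0) = P(X=0)
= 16384/78125
= 16384/78125

16384/78125


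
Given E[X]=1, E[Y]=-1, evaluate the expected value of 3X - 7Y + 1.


E[3X - 7Y + 1] = 3*E[X] - 7*E[Y] + 1
= (3)*(1) + (-7)*(-1) + (1)
= 3 + 7 + 1 = 11

11


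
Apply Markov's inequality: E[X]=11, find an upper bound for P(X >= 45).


Markov: P(X >= a) <= E[X]/a
P(X >= 45) <= 11/45

11/45


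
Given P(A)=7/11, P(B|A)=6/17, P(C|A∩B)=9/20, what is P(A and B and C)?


P(A∩B∩C) = P(A) * P(B|A) * P(C|A∩B)
= 7/11 * 6/17 * 9/20
= 42/187 * 9/20 = 189/1870

189/1870


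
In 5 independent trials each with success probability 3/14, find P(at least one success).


P(at least one) = 1 - P(none)
P(none) = (1 - 3/14)^5 = (11/14)^5 = 161051/537824
P(at least one) = 1 - 161051/537824 = 376773/537824

376773/537824


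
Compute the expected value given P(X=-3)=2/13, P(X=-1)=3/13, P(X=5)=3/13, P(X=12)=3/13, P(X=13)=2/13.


E[X] = sum(x * P(x))
= -3*2/13 - 1*3/13 + 5*3/13 + 12*3/13 + 13*2/13
= 68/13

68/13


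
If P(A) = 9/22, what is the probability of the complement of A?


P(A') = 1 - P(A) = 1 - 9/22 = 13/22

13/22


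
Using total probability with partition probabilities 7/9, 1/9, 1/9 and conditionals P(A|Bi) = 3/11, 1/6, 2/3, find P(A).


P(A) = P(A|B1)P(B1) + P(A|B2)P(B2) + P(A|B3)P(B3)
= 3/11*7/9 + 1/6*1/9 + 2/3*1/9
= 7/33 + 1/54 + 2/27 = 181/594

181/594


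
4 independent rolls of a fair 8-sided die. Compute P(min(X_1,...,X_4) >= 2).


P(min >= 2) = P(all X_i >= 2) = (P(X_1 >= 2))^4
= (7/8)^4 = 2401/4096

2401/4096


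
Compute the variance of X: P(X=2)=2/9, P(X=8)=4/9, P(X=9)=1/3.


E[X] = 7, E[X^2] = 169/3
Var(X) = E[X^2] - (E[X])^2 = 169/3 - (7)^2 = 22/3

22/3


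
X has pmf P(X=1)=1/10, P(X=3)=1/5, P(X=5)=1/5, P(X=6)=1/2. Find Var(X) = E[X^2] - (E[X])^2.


E[X] = 47/10, E[X^2] = 249/10
Var(X) = E[X^2] - (E[X])^2 = 249/10 - (47/10)^2 = 281/100

281/100


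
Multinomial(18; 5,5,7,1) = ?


18! = 6402373705728000
Denominator: 5!=120 * 5!=120 * 7!=5040 * 1!=1
Coefficient = 6402373705728000 / 72576000 = 88216128

88216128


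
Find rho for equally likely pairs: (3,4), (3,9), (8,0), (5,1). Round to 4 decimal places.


Cov(X,Y) = -5.6250, Var(X) = 4.1875, Var(Y) = 12.2500
rho = Cov/(sqrt(VarX)*sqrt(VarY)) = -0.7854

-0.7854


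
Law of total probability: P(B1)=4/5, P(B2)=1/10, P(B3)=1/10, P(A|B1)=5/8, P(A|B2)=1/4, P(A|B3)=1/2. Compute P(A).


P(A) = P(A|B1)P(B1) + P(A|B2)P(B2) + P(A|B3)P(B3)
= 5/8*4/5 + 1/4*1/10 + 1/2*1/10
= 1/2 + 1/40 + 1/20 = 23/40

23/40


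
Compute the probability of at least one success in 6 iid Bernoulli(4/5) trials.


P(at least one) = 1 - P(none)
P(none) = (1 - 4/5)^6 = (1/5)^6 = 1/15625
P(at least one) = 1 - 1/15625 = 15624/15625

15624/15625


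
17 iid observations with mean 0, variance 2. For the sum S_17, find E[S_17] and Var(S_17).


E[S_n] = n*mu = 17*0 = 0
Var(S_n) = n*sigma^2 = 17*2 = 34

E[S_17]=0, Var(S_17)=34


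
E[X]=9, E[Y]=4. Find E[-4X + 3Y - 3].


E[-4X + 3Y - 3] = -4*E[X] + 3*E[Y] - 3
= (-4)*(9) + (3)*(4) + (-3)
= -36 + 12 - 3 = -27

-27


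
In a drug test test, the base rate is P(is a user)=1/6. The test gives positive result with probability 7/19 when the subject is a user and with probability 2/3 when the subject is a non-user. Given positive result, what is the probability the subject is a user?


P(A) = P(A|B)P(B) + P(A|B')P(B') = 7/19*1/6 + 2/3*5/6 = 211/342
P(B|A) = P(A|B)P(B)/P(A) = (7/114)/(211/342) = 21/211

21/211


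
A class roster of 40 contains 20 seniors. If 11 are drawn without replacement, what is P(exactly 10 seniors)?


P(X=10) = C(20,10)*C(20,1) / C(40,11)
= 184756*20 / 2311801440
= 3695120/2311801440 = 11/6882

11/6882


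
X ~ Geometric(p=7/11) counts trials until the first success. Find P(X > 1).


P(X > 1) = P(first 1 trials all fail) = (1-p)^1 = (4/11)^1 = 4/11

4/11


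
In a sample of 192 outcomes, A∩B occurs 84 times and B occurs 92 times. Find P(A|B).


P(A|B) = P(A∩B)/P(B) = (84/192)/(92/192) = 84/92 = 21/23

21/23


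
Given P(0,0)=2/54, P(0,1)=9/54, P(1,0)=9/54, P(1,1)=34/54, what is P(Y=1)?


P(Y=1) = P(0,1)+P(1,1) = 9/54 + 34/54 = 43/54

43/54


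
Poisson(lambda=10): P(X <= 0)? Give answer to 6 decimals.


P(X<=0) = e^(-10)*10^0/0!
≈ 0.0000453999
≈ 0.000045

0.000045


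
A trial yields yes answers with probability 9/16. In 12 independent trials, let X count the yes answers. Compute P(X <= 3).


P(X<=3) = P(X=0) + P(X=1) + P(X=2) + P(X=3)
= 13841287201/281474976710656 + 53387822061/70368744177664 + 755056340577/140737488355328 + 1617977872665/70368744177664
= 8209416747259/281474976710656

8209416747259/281474976710656


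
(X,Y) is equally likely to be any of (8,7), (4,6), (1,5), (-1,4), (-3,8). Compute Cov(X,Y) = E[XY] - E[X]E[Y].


E[X]=9/5, E[Y]=6, E[XY]=57/5
Cov(X,Y) = E[XY] - E[X]E[Y] = 57/5 - 9/5*6 = 3/5

3/5


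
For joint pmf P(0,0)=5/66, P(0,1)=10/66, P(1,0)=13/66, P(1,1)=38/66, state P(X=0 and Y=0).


Read from table: P(X=0, Y=0) = 5/66

5/66


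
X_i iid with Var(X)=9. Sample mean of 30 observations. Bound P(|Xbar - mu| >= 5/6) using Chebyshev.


Var(Xbar) = Var(X)/n = 9/30
Chebyshev: P(|Xbar-mu| >= 5/6) <= Var(Xbar)/(5/6)^2 = (3/10)/(25/36) = 54/125

54/125


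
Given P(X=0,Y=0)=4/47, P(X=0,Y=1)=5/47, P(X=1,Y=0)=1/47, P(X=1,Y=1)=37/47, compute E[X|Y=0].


P(Y=0) = 5/47
E[X|Y=0] = (0*4 + 1*1)/5 = 1/5

1/5


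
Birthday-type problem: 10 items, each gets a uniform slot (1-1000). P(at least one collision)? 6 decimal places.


P(all different) = prod((1000-i)/1000 for i=0..9) = 0.955861
P(at least one match) = 1 - 0.955861 = 0.044139

0.044139


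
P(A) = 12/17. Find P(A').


P(A') = 1 - P(A) = 1 - 12/17 = 5/17

5/17


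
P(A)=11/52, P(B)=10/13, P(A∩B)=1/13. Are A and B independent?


P(A)*P(B) = 11/52*10/13 = 55/338
P(A∩B) = 1/13 != 55/338, so not independent

No, A and B are not independent


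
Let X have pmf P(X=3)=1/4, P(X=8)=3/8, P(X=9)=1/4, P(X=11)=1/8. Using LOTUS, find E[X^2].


E[X^2] = sum(g(x)*P(x))
= 9*1/4 + 64*3/8 + 81*1/4 + 121*1/8
= 493/8

493/8


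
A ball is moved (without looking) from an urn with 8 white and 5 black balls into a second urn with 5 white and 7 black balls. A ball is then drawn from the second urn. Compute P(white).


P(transfer white) = 8/13; P(transfer black) = 5/13
If white transferred: Urn II has 6 white of 13, so P(white|white moved) = 6/13
If black transferred: Urn II has 5 white of 13, so P(white|black moved) = 5/13
By total probability: P(white) = 8/13*6/13 + 5/13*5/13 = 73/169

73/169


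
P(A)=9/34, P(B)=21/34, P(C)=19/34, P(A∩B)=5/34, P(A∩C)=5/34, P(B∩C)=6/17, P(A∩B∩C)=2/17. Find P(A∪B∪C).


P(A∪B∪C) = P(A)+P(B)+P(C) - P(AB)-P(AC)-P(BC) + P(ABC)
= 9/34+21/34+19/34 - 5/34-5/34-6/17 + 2/17
= 31/34

31/34


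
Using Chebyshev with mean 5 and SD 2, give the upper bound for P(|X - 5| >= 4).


k = 4/2 = 2
Chebyshev: P(|X-mu| >= k*sigma) <= 1/k^2 = 1/2^2 = 1/4

1/4


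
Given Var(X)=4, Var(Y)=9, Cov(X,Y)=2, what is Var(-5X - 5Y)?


Var(-5X - 5Y) = (-5)^2*Var(X) + (-5)^2*Var(Y) + 2*(-5)*(-5)*Cov(X,Y)
= 25*4 + 25*9 + 50*2
= 100 + 225 + 100 = 425

425


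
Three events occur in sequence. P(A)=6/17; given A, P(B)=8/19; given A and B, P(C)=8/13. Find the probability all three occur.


P(A∩B∩C) = P(A) * P(B|A) * P(C|A∩B)
= 6/17 * 8/19 * 8/13
= 48/323 * 8/13 = 384/4199

384/4199


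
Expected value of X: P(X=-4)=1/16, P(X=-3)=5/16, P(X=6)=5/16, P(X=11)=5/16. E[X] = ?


E[X] = sum(x * P(x))
= -4*1/16 - 3*5/16 + 6*5/16 + 11*5/16
= 33/8

33/8


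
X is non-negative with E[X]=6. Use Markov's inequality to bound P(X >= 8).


Markov: P(X >= a) <= E[X]/a
P(X >= 8) <= 6/8 = 3/4

3/4


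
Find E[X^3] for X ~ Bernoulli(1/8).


For Bernoulli: X in {0,1}
E[X^3] = 0^3*(1-1/8) + 1^3*1/8 = 1/8

1/8


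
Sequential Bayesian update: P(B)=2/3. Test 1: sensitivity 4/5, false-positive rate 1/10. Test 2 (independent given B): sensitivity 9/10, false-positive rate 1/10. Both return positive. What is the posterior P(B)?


After test 1: P(+) = 4/5*2/3 + 1/10*1/3 = 17/30
P(B|+) = (8/15)/(17/30) = 16/17
After test 2 (use post1 as new prior): P(+) = 9/10*16/17 + 1/10*1/17 = 29/34
P(B|+,+) = (72/85)/(29/34) = 144/145

144/145


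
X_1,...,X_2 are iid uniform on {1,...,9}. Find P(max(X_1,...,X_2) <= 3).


P(max <= 3) = P(all X_i <= 3) = (P(X_1 <= 3))^2
= (3/9)^2 = (1/3)^2 = 1/9

1/9


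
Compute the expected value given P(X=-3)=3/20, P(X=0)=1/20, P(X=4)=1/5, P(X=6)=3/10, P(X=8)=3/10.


E[X] = sum(x * P(x))
= -3*3/20 + 0*1/20 + 4*1/5 + 6*3/10 + 8*3/10
= 91/20

91/20


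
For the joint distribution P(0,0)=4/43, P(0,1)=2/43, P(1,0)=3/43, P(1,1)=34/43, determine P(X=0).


P(X=0) = P(0,0)+P(0,1) = 4/43 + 2/43 = 6/43

6/43


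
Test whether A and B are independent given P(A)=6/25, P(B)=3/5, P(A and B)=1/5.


P(A)*P(B) = 6/25*3/5 = 18/125
P(A∩B) = 1/5 != 18/125, so not independent

No, A and B are not independent


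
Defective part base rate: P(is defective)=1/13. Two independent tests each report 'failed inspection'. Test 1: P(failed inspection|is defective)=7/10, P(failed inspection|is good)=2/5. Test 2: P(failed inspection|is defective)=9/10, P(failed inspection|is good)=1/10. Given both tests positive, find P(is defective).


After test 1: P(+) = 7/10*1/13 + 2/5*12/13 = 11/26
P(B|+) = (7/130)/(11/26) = 7/55
After test 2 (use post1 as new prior): P(+) = 9/10*7/55 + 1/10*48/55 = 111/550
P(B|+,+) = (63/550)/(111/550) = 21/37

21/37


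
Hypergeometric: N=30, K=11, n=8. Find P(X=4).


P(X=4) = C(11,4)*C(19,4) / C(30,8)
= 330*3876 / 5852925
= 1279080/5852925 = 28424/130065

28424/130065


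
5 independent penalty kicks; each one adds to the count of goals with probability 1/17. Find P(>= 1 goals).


P(at least one) = 1 - P(none)
P(none) = (1 - 1/17)^5 = (16/17)^5 = 1048576/1419857
P(at least one) = 1 - 1048576/1419857 = 371281/1419857

371281/1419857


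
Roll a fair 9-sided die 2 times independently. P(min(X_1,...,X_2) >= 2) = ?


P(min >= 2) = P(all X_i >= 2) = (P(X_1 >= 2))^2
= (8/9)^2 = 64/81

64/81


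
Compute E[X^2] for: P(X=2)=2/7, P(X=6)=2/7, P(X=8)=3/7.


E[X^2] = sum(x^2 * P(x))
= 4*2/7 + 36*2/7 + 64*3/7
= 272/7

272/7


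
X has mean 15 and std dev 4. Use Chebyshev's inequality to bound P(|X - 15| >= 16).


k = 16/4 = 4
Chebyshev: P(|X-mu| >= k*sigma) <= 1/k^2 = 1/4^2 = 1/16

1/16


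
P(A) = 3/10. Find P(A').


P(A') = 1 - P(A) = 1 - 3/10 = 7/10

7/10


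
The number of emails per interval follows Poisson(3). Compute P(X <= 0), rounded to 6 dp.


P(X<=0) = e^(-3)*3^0/0!
≈ 0.0497870684
≈ 0.049787

0.049787


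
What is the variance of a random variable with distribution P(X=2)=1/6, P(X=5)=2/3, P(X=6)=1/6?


E[X] = 14/3, E[X^2] = 70/3
Var(X) = E[X^2] - (E[X])^2 = 70/3 - (14/3)^2 = 14/9

14/9


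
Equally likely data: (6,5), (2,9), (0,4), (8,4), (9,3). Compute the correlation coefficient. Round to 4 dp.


Cov(X,Y) = -3.6000, Var(X) = 12.0000, Var(Y) = 4.4000
rho = Cov/(sqrt(VarX)*sqrt(VarY)) = -0.4954

-0.4954


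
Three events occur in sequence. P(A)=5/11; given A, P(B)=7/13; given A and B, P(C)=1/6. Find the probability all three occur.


P(A∩B∩C) = P(A) * P(B|A) * P(C|A∩B)
= 5/11 * 7/13 * 1/6
= 35/143 * 1/6 = 35/858

35/858


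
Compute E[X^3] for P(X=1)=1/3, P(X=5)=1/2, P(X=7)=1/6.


E[X^3] = sum(g(x)*P(x))
= 1*1/3 + 125*1/2 + 343*1/6
= 120

120


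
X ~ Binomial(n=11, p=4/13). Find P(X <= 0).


P(X<=0) = P(X=0)
= 31381059609/1792160394037
= 31381059609/1792160394037

31381059609/1792160394037


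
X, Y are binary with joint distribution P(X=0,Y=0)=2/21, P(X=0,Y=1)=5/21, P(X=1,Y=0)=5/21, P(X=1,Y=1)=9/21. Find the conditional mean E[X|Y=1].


P(Y=1) = 14/21
E[X|Y=1] = (0*5 + 1*9)/14 = 9/14

9/14


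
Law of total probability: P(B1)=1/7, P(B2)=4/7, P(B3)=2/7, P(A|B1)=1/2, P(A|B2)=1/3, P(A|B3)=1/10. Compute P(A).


P(A) = P(A|B1)P(B1) + P(A|B2)P(B2) + P(A|B3)P(B3)
= 1/2*1/7 + 1/3*4/7 + 1/10*2/7
= 1/14 + 4/21 + 1/35 = 61/210

61/210


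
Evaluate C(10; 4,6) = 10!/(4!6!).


10! = 3628800
Denominator: 4!=24 * 6!=720
Coefficient = 3628800 / 17280 = 210

210


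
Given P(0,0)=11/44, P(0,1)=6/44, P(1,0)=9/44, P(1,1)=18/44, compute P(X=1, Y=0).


Read from table: P(X=1, Y=0) = 9/44

9/44


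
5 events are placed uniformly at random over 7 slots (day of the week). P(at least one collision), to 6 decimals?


P(all different) = prod((7-i)/7 for i=0..4) = 0.149938
P(at least one match) = 1 - 0.149938 = 0.850062

0.850062


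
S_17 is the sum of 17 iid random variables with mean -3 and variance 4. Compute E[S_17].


E[S_n] = n*E[X_1] = 17*-3 = -51

-51


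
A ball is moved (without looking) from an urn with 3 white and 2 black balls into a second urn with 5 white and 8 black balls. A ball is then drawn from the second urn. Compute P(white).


P(transfer white) = 3/5; P(transfer black) = 2/5
If white transferred: Urn II has 6 white of 14, so P(white|white moved) = 3/7
If black transferred: Urn II has 5 white of 14, so P(white|black moved) = 5/14
By total probability: P(white) = 3/5*3/7 + 2/5*5/14 = 2/5

2/5


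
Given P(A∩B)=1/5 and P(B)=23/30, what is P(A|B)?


P(A|B) = P(A∩B)/P(B) = (6/30)/(23/30) = 6/23

6/23


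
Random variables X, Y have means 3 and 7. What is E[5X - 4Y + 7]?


E[5X - 4Y + 7] = 5*E[X] - 4*E[Y] + 7
= (5)*(3) + (-4)*(7) + (7)
= 15 - 28 + 7 = -6

-6


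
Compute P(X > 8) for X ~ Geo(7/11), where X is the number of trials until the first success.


P(X > 8) = P(first 8 trials all fail) = (1-p)^8 = (4/11)^8 = 65536/214358881

65536/214358881


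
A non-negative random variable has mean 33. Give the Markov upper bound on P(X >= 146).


Markov: P(X >= a) <= E[X]/a
P(X >= 146) <= 33/146

33/146


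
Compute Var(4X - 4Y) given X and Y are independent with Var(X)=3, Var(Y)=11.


Independence => Cov(X,Y)=0
Var(4X - 4Y) = 4^2*Var(X) + (-4)^2*Var(Y)
= 16*3 + 16*11 = 224

224


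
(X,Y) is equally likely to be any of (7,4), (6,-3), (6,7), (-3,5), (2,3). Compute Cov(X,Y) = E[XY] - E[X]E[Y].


E[X]=18/5, E[Y]=16/5, E[XY]=43/5
Cov(X,Y) = E[XY] - E[X]E[Y] = 43/5 - 18/5*16/5 = -73/25

-73/25


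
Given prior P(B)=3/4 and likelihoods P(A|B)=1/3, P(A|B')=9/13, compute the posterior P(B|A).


P(A) = P(A|B)P(B) + P(A|B')P(B') = 1/3*3/4 + 9/13*1/4 = 11/26
P(B|A) = P(A|B)P(B)/P(A) = (1/4)/(11/26) = 13/22

13/22


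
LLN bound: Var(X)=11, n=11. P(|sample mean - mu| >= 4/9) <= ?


Var(Xbar) = Var(X)/n = 11/11
Chebyshev: P(|Xbar-mu| >= 4/9) <= Var(Xbar)/(4/9)^2 = 1/(16/81) = 81/16
Bound exceeds 1, so trivial bound: 1

1


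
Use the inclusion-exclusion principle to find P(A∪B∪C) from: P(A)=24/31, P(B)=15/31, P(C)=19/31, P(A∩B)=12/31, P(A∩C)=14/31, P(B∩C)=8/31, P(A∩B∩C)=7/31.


P(A∪B∪C) = P(A)+P(B)+P(C) - P(AB)-P(AC)-P(BC) + P(ABC)
= 24/31+15/31+19/31 - 12/31-14/31-8/31 + 7/31
= 1

1


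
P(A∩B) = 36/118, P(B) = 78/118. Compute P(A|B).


P(A|B) = P(A∩B)/P(B) = (36/118)/(78/118) = 36/78 = 6/13

6/13


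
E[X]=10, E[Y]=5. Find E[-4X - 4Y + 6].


E[-4X - 4Y + 6] = -4*E[X] - 4*E[Y] + 6
= (-4)*(10) + (-4)*(5) + (6)
= -40 - 20 + 6 = -54

-54


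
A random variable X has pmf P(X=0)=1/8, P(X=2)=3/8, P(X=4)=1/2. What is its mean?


E[X] = sum(x * P(x))
= 0*1/8 + 2*3/8 + 4*1/2
= 11/4

11/4


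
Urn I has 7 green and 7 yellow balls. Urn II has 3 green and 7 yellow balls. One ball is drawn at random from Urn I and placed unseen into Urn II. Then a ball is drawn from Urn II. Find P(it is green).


P(transfer green) = 7/14 = 1/2; P(transfer yellow) = 1/2
If green transferred: Urn II has 4 green of 11, so P(green|green moved) = 4/11
If yellow transferred: Urn II has 3 green of 11, so P(green|yellow moved) = 3/11
By total probability: P(green) = 1/2*4/11 + 1/2*3/11 = 7/22

7/22


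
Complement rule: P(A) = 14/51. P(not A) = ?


P(A') = 1 - P(A) = 1 - 14/51 = 37/51

37/51


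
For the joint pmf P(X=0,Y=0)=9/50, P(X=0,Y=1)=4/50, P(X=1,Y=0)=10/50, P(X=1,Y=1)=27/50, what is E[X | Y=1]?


P(Y=1) = 31/50
E[X|Y=1] = (0*4 + 1*27)/31 = 27/31

27/31


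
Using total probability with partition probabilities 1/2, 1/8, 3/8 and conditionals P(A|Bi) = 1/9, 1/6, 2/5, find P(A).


P(A) = P(A|B1)P(B1) + P(A|B2)P(B2) + P(A|B3)P(B3)
= 1/9*1/2 + 1/6*1/8 + 2/5*3/8
= 1/18 + 1/48 + 3/20 = 163/720

163/720


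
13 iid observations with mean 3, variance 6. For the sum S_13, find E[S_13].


E[S_n] = n*E[X_1] = 13*3 = 39

39


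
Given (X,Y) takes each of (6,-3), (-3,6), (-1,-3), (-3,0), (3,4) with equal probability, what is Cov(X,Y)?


E[X]=2/5, E[Y]=4/5, E[XY]=-21/5
Cov(X,Y) = E[XY] - E[X]E[Y] = -21/5 - 2/5*4/5 = -113/25

-113/25


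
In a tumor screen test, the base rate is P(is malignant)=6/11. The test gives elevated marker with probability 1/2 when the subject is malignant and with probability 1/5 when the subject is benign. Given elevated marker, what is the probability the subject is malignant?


P(A) = P(A|B)P(B) + P(A|B')P(B') = 1/2*6/11 + 1/5*5/11 = 4/11
P(B|A) = P(A|B)P(B)/P(A) = (3/11)/(4/11) = 3/4

3/4


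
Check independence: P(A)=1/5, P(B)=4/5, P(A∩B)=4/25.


P(A)*P(B) = 1/5*4/5 = 4/25
P(A∩B) = 4/25, which equals P(A)P(B), so independent

Yes, A and B are independent


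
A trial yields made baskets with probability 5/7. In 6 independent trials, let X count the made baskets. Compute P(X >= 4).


P(X>=4) = P(X=4) + P(X=5) + P(X=6)
= 37500/117649 + 37500/117649 + 15625/117649
= 90625/117649

90625/117649


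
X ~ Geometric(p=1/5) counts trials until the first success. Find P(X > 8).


P(X > 8) = P(first 8 trials all fail) = (1-p)^8 = (4/5)^8 = 65536/390625

65536/390625


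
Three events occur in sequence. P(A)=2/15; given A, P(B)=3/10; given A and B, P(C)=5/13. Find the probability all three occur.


P(A∩B∩C) = P(A) * P(B|A) * P(C|A∩B)
= 2/15 * 3/10 * 5/13
= 1/25 * 5/13 = 1/65

1/65


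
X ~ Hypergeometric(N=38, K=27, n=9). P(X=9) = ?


P(X=9) = C(27,9)*C(11,0) / C(38,9)
= 4686825*1 / 163011640
= 4686825/163011640 = 4485/155992

4485/155992


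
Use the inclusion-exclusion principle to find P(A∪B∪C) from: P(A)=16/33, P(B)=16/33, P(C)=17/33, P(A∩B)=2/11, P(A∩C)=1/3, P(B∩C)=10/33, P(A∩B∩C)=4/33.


P(A∪B∪C) = P(A)+P(B)+P(C) - P(AB)-P(AC)-P(BC) + P(ABC)
= 16/33+16/33+17/33 - 2/11-1/3-10/33 + 4/33
= 26/33

26/33


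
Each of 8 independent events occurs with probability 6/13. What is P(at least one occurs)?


P(at least one) = 1 - P(none)
P(none) = (1 - 6/13)^8 = (7/13)^8 = 5764801/815730721
P(at least one) = 1 - 5764801/815730721 = 809965920/815730721

809965920/815730721


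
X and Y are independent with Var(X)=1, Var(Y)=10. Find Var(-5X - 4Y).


Independence => Cov(X,Y)=0
Var(-5X - 4Y) = (-5)^2*Var(X) + (-4)^2*Var(Y)
= 25*1 + 16*10 = 185

185


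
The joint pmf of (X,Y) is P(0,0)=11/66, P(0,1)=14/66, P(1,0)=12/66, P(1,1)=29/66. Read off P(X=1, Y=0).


Read from table: P(X=1, Y=0) = 12/66 = 2/11

2/11


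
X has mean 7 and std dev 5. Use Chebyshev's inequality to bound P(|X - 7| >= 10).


k = 10/5 = 2
Chebyshev: P(|X-mu| >= k*sigma) <= 1/k^2 = 1/2^2 = 1/4

1/4


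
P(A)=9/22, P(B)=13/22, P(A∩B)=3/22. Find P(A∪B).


P(A∪B) = P(A) + P(B) - P(A∩B)
= 9/22 + 13/22 - 3/22 = 19/22

19/22


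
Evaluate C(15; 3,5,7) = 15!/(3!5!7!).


15! = 1307674368000
Denominator: 3!=6 * 5!=120 * 7!=5040
Coefficient = 1307674368000 / 3628800 = 360360

360360


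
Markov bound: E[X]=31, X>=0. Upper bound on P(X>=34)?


Markov: P(X >= a) <= E[X]/a
P(X >= 34) <= 31/34

31/34


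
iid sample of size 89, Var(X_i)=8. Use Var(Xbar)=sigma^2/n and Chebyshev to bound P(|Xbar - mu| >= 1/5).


Var(Xbar) = Var(X)/n = 8/89
Chebyshev: P(|Xbar-mu| >= 1/5) <= Var(Xbar)/(1/5)^2 = (8/89)/(1/25) = 200/89
Bound exceeds 1, so trivial bound: 1

1


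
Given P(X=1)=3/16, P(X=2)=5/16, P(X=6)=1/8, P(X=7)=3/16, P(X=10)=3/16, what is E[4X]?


E[4X] = sum(g(x)*P(x))
= 4*3/16 + 8*5/16 + 24*1/8 + 28*3/16 + 40*3/16
= 19

19


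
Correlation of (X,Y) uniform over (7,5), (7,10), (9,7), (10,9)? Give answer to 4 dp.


Cov(X,Y) = 0.5625, Var(X) = 1.6875, Var(Y) = 3.6875
rho = Cov/(sqrt(VarX)*sqrt(VarY)) = 0.2255

0.2255


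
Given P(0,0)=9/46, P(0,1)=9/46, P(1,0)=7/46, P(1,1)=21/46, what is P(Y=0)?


P(Y=0) = P(0,0)+P(1,0) = 9/46 + 7/46 = 16/46 = 8/23

8/23


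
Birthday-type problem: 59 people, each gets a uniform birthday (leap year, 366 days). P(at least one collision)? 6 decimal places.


P(all different) = prod((366-i)/366 for i=0..58) = 0.007112
P(at least one match) = 1 - 0.007112 = 0.992888

0.992888


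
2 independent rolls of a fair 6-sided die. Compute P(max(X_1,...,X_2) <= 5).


P(max <= 5) = P(all X_i <= 5) = (P(X_1 <= 5))^2
= (5/6)^2 = 25/36

25/36


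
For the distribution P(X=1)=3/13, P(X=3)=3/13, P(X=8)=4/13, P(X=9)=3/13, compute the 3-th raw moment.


E[X^3] = sum(x^3 * P(x))
= 1*3/13 + 27*3/13 + 512*4/13 + 729*3/13
= 4319/13

4319/13


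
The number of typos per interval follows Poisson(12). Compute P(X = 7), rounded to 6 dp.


P(X=7) = e^(-12) * 12^7 / 7!
≈ 0.000006144212353 * 35831808 / 5040
≈ 0.043682

0.043682


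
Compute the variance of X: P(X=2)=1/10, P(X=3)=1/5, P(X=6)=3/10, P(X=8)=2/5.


E[X] = 29/5, E[X^2] = 193/5
Var(X) = E[X^2] - (E[X])^2 = 193/5 - (29/5)^2 = 124/25

124/25


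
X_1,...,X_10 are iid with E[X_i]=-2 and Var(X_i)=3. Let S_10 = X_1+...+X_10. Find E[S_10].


E[S_n] = n*E[X_1] = 10*-2 = -20

-20


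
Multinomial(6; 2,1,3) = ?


6! = 720
Denominator: 2!=2 * 1!=1 * 3!=6
Coefficient = 720 / 12 = 60

60


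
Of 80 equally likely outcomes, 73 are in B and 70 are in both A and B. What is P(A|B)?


P(A|B) = P(A∩B)/P(B) = (70/80)/(73/80) = 70/73

70/73


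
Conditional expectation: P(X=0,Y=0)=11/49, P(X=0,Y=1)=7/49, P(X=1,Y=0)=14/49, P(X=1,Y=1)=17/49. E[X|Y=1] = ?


P(Y=1) = 24/49
E[X|Y=1] = (0*7 + 1*17)/24 = 17/24

17/24


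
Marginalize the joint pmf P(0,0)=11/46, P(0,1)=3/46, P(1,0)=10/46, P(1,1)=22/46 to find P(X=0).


P(X=0) = P(0,0)+P(0,1) = 11/46 + 3/46 = 14/46 = 7/23

7/23


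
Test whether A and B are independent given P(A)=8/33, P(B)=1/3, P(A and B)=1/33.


P(A)*P(B) = 8/33*1/3 = 8/99
P(A∩B) = 1/33 != 8/99, so not independent

No, A and B are not independent


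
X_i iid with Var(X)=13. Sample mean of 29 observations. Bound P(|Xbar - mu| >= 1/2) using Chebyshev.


Var(Xbar) = Var(X)/n = 13/29
Chebyshev: P(|Xbar-mu| >= 1/2) <= Var(Xbar)/(1/2)^2 = (13/29)/(1/4) = 52/29
Bound exceeds 1, so trivial bound: 1

1


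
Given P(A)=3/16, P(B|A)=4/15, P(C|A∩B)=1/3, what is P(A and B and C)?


P(A∩B∩C) = P(A) * P(B|A) * P(C|A∩B)
= 3/16 * 4/15 * 1/3
= 1/20 * 1/3 = 1/60

1/60


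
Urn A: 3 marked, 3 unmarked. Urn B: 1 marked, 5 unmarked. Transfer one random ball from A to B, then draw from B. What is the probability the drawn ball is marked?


P(transfer marked) = 3/6 = 1/2; P(transfer unmarked) = 1/2
If marked transferred: Urn II has 2 marked of 7, so P(marked|marked moved) = 2/7
If unmarked transferred: Urn II has 1 marked of 7, so P(marked|unmarked moved) = 1/7
By total probability: P(marked) = 1/2*2/7 + 1/2*1/7 = 3/14

3/14


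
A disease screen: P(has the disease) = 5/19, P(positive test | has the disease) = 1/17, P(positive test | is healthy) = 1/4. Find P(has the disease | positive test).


P(A) = P(A|B)P(B) + P(A|B')P(B') = 1/17*5/19 + 1/4*14/19 = 129/646
P(B|A) = P(A|B)P(B)/P(A) = (5/323)/(129/646) = 10/129

10/129


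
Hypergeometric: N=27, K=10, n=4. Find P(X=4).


P(X=4) = C(10,4)*C(17,0) / C(27,4)
= 210*1 / 17550
= 210/17550 = 7/585

7/585


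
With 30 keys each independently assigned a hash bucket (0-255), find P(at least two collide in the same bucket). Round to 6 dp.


P(all different) = prod((256-i)/256 for i=0..29) = 0.170584
P(at least one match) = 1 - 0.170584 = 0.829416

0.829416


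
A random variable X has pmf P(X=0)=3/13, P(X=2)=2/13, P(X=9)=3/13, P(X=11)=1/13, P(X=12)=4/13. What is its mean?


E[X] = sum(x * P(x))
= 0*3/13 + 2*2/13 + 9*3/13 + 11*1/13 + 12*4/13
= 90/13

90/13


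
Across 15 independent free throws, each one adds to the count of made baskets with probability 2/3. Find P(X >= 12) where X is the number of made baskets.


P(X>=12) = P(X=12) + P(X=13) + P(X=14) + P(X=15)
= 1863680/14348907 + 286720/4782969 + 81920/4782969 + 32768/14348907
= 3002368/14348907

3002368/14348907


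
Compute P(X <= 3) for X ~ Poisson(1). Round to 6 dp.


P(X<=3) = e^(-1)*1^0/0! + e^(-1)*1^1/1! + e^(-1)*1^2/2! + e^(-1)*1^3/3!
≈ 0.3678794412 + 0.3678794412 + 0.1839397206 + 0.0613132402
= 0.9810118432
≈ 0.981012

0.981012


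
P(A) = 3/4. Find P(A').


P(A') = 1 - P(A) = 1 - 3/4 = 1/4

1/4


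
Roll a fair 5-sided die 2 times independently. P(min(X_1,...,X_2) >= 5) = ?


P(min >= 5) = P(all X_i >= 5) = (P(X_1 >= 5))^2
= (1/5)^2 = 1/25

1/25


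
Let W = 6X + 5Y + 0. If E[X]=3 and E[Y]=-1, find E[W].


E[6X + 5Y + 0] = 6*E[X] + 5*E[Y] + 0
= (6)*(3) + (5)*(-1) + (0)
= 18 - 5 + 0 = 13

13


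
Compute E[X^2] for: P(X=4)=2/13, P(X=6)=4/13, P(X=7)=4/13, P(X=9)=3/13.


E[X^2] = sum(x^2 * P(x))
= 16*2/13 + 36*4/13 + 49*4/13 + 81*3/13
= 615/13

615/13


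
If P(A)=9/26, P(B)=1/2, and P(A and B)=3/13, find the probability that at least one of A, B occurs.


P(A∪B) = P(A) + P(B) - P(A∩B)
= 9/26 + 1/2 - 3/13 = 8/13

8/13


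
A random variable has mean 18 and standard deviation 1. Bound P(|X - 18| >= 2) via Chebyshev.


k = 2/1 = 2
Chebyshev: P(|X-mu| >= k*sigma) <= 1/k^2 = 1/2^2 = 1/4

1/4


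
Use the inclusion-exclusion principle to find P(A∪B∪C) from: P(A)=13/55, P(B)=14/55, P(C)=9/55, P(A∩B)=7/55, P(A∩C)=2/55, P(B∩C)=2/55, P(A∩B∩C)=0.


P(A∪B∪C) = P(A)+P(B)+P(C) - P(AB)-P(AC)-P(BC) + P(ABC)
= 13/55+14/55+9/55 - 7/55-2/55-2/55 + 0
= 5/11

5/11


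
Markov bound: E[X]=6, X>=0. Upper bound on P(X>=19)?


Markov: P(X >= a) <= E[X]/a
P(X >= 19) <= 6/19

6/19


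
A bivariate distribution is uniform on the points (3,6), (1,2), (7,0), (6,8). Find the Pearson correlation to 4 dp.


Cov(X,Y) = 0.0000, Var(X) = 5.6875, Var(Y) = 10.0000
rho = Cov/(sqrt(VarX)*sqrt(VarY)) = 0.0000

0.0000


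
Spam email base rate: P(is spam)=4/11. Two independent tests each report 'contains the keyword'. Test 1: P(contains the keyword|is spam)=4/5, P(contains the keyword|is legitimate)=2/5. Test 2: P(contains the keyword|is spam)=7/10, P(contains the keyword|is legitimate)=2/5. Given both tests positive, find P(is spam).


After test 1: P(+) = 4/5*4/11 + 2/5*7/11 = 6/11
P(B|+) = (16/55)/(6/11) = 8/15
After test 2 (use post1 as new prior): P(+) = 7/10*8/15 + 2/5*7/15 = 14/25
P(B|+,+) = (28/75)/(14/25) = 2/3

2/3


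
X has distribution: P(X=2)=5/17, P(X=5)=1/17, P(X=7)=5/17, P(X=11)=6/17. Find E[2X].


E[2X] = sum(g(x)*P(x))
= 4*5/17 + 10*1/17 + 14*5/17 + 22*6/17
= 232/17

232/17


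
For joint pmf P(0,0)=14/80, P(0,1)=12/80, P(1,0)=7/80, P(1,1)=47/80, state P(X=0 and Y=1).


Read from table: P(X=0, Y=1) = 12/80 = 3/20

3/20


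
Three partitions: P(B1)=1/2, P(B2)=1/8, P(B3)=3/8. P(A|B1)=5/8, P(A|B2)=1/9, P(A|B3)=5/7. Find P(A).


P(A) = P(A|B1)P(B1) + P(A|B2)P(B2) + P(A|B3)P(B3)
= 5/8*1/2 + 1/9*1/8 + 5/7*3/8
= 5/16 + 1/72 + 15/56 = 599/1008

599/1008


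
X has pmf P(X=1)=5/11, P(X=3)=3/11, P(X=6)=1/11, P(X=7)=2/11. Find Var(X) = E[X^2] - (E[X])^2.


E[X] = 34/11, E[X^2] = 166/11
Var(X) = E[X^2] - (E[X])^2 = 166/11 - (34/11)^2 = 670/121

670/121


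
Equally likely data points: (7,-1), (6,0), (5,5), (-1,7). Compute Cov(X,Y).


E[X]=17/4, E[Y]=11/4, E[XY]=11/4
Cov(X,Y) = E[XY] - E[X]E[Y] = 11/4 - 17/4*11/4 = -143/16

-143/16


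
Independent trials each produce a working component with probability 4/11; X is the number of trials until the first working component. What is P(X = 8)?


P(X=8) = (1-p)^7 * p = (7/11)^7 * 4/11
= 823543/19487171 * 4/11 = 3294172/214358881

3294172/214358881


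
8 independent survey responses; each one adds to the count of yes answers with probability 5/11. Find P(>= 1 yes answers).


P(at least one) = 1 - P(none)
P(none) = (1 - 5/11)^8 = (6/11)^8 = 1679616/214358881
P(at least one) = 1 - 1679616/214358881 = 212679265/214358881

212679265/214358881


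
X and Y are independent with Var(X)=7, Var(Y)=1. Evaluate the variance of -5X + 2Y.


Independence => Cov(X,Y)=0
Var(-5X + 2Y) = (-5)^2*Var(X) + 2^2*Var(Y)
= 25*7 + 4*1 = 179

179


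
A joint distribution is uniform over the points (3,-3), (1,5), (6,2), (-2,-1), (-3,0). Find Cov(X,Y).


E[X]=1, E[Y]=3/5, E[XY]=2
Cov(X,Y) = E[XY] - E[X]E[Y] = 2 - 1*3/5 = 7/5

7/5


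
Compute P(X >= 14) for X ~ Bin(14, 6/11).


P(X>=14) = P(X=14)
= 78364164096/379749833583241
= 78364164096/379749833583241

78364164096/379749833583241


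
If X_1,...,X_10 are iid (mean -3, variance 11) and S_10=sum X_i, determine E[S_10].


E[S_n] = n*E[X_1] = 10*-3 = -30

-30


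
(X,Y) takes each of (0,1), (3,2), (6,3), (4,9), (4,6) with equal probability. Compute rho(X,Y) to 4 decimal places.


Cov(X,Y) = 2.5200, Var(X) = 3.8400, Var(Y) = 8.5600
rho = Cov/(sqrt(VarX)*sqrt(VarY)) = 0.4395

0.4395


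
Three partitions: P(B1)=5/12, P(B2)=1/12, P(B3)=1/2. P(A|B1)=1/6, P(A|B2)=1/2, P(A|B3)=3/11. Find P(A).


P(A) = P(A|B1)P(B1) + P(A|B2)P(B2) + P(A|B3)P(B3)
= 1/6*5/12 + 1/2*1/12 + 3/11*1/2
= 5/72 + 1/24 + 3/22 = 49/198

49/198


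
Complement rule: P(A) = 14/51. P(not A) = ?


P(A') = 1 - P(A) = 1 - 14/51 = 37/51

37/51


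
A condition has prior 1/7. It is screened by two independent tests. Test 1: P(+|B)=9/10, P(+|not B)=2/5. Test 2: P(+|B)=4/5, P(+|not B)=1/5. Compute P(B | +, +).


After test 1: P(+) = 9/10*1/7 + 2/5*6/7 = 33/70
P(B|+) = (9/70)/(33/70) = 3/11
After test 2 (use post1 as new prior): P(+) = 4/5*3/11 + 1/5*8/11 = 4/11
P(B|+,+) = (12/55)/(4/11) = 3/5

3/5


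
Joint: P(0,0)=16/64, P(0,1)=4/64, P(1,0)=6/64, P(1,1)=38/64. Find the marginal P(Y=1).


P(Y=1) = P(0,1)+P(1,1) = 4/64 + 38/64 = 42/64 = 21/32

21/32


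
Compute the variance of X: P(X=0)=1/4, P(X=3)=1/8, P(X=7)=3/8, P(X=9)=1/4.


E[X] = 21/4, E[X^2] = 159/4
Var(X) = E[X^2] - (E[X])^2 = 159/4 - (21/4)^2 = 195/16

195/16


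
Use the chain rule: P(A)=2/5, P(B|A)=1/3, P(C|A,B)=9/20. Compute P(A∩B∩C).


P(A∩B∩C) = P(A) * P(B|A) * P(C|A∩B)
= 2/5 * 1/3 * 9/20
= 2/15 * 9/20 = 3/50

3/50


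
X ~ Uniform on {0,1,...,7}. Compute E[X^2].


E[X^2] = (1/8) * sum(x^2 for x=0..7)
= 140/8 = 35/2

35/2


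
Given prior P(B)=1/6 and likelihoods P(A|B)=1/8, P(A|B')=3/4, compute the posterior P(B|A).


P(A) = P(A|B)P(B) + P(A|B')P(B') = 1/8*1/6 + 3/4*5/6 = 31/48
P(B|A) = P(A|B)P(B)/P(A) = (1/48)/(31/48) = 1/31

1/31


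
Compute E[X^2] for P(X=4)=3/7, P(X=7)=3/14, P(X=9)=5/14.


E[X^2] = sum(g(x)*P(x))
= 16*3/7 + 49*3/14 + 81*5/14
= 324/7

324/7


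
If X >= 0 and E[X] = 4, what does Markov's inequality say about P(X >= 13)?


Markov: P(X >= a) <= E[X]/a
P(X >= 13) <= 4/13

4/13


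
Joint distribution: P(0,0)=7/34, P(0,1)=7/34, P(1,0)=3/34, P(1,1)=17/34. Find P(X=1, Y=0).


Read from table: P(X=1, Y=0) = 3/34

3/34


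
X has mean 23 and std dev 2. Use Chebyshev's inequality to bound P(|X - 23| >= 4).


k = 4/2 = 2
Chebyshev: P(|X-mu| >= k*sigma) <= 1/k^2 = 1/2^2 = 1/4

1/4


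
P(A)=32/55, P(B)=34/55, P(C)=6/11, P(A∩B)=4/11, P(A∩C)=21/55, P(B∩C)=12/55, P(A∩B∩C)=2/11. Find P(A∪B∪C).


P(A∪B∪C) = P(A)+P(B)+P(C) - P(AB)-P(AC)-P(BC) + P(ABC)
= 32/55+34/55+6/11 - 4/11-21/55-12/55 + 2/11
= 53/55

53/55


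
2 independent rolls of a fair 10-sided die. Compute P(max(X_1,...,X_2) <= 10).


P(max <= 10) = P(all X_i <= 10) = (P(X_1 <= 10))^2
= (10/10)^2 = 1^2 = 1

1


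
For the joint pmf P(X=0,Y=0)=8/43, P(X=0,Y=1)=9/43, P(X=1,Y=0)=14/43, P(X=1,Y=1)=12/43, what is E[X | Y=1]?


P(Y=1) = 21/43
E[X|Y=1] = (0*9 + 1*12)/21 = 12/21 = 4/7

4/7


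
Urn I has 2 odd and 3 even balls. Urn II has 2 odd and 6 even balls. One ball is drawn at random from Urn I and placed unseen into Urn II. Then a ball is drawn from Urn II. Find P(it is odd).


P(transfer odd) = 2/5; P(transfer even) = 3/5
If odd transferred: Urn II has 3 odd of 9, so P(odd|odd moved) = 1/3
If even transferred: Urn II has 2 odd of 9, so P(odd|even moved) = 2/9
By total probability: P(odd) = 2/5*1/3 + 3/5*2/9 = 4/15

4/15


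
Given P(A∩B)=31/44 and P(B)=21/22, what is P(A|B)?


P(A|B) = P(A∩B)/P(B) = (31/44)/(42/44) = 31/42

31/42


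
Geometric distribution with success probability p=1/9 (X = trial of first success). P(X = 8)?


P(X=8) = (1-p)^7 * p = (8/9)^7 * 1/9
= 2097152/4782969 * 1/9 = 2097152/43046721

2097152/43046721


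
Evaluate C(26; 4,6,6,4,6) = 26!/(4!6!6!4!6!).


26! = 403291461126605635584000000
Denominator: 4!=24 * 6!=720 * 6!=720 * 4!=24 * 6!=720
Coefficient = 403291461126605635584000000 / 214990848000 = 1875854088108000

1875854088108000


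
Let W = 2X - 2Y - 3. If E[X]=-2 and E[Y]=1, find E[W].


E[2X - 2Y - 3] = 2*E[X] - 2*E[Y] - 3
= (2)*(-2) + (-2)*(1) + (-3)
= -4 - 2 - 3 = -9

-9


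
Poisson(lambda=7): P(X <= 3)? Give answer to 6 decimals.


P(X<=3) = e^(-7)*7^0/0! + e^(-7)*7^1/1! + e^(-7)*7^2/2! + e^(-7)*7^3/3!
≈ 0.0009118820 + 0.0063831738 + 0.0223411082 + 0.0521292524
= 0.0817654164
≈ 0.081765

0.081765


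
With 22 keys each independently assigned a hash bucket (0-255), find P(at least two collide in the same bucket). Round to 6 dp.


P(all different) = prod((256-i)/256 for i=0..21) = 0.395058
P(at least one match) = 1 - 0.395058 = 0.604942

0.604942


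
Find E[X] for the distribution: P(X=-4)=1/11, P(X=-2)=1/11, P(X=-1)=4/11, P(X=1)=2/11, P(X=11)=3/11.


E[X] = sum(x * P(x))
= -4*1/11 - 2*1/11 - 1*4/11 + 1*2/11 + 11*3/11
= 25/11

25/11


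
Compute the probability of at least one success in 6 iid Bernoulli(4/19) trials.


P(at least one) = 1 - P(none)
P(none) = (1 - 4/19)^6 = (15/19)^6 = 11390625/47045881
P(at least one) = 1 - 11390625/47045881 = 35655256/47045881

35655256/47045881


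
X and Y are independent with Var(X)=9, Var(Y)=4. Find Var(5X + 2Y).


Independence => Cov(X,Y)=0
Var(5X + 2Y) = 5^2*Var(X) + 2^2*Var(Y)
= 25*9 + 4*4 = 241

241


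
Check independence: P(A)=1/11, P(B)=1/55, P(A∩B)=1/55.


P(A)*P(B) = 1/11*1/55 = 1/605
P(A∩B) = 1/55 != 1/605, so not independent

No, A and B are not independent


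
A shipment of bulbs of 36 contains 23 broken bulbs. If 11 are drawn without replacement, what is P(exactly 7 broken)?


P(X=7) = C(23,7)*C(13,4) / C(36,11)
= 245157*715 / 600805296
= 175287255/600805296 = 264385/906192

264385/906192


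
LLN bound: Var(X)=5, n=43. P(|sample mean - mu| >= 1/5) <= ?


Var(Xbar) = Var(X)/n = 5/43
Chebyshev: P(|Xbar-mu| >= 1/5) <= Var(Xbar)/(1/5)^2 = (5/43)/(1/25) = 125/43
Bound exceeds 1, so trivial bound: 1

1


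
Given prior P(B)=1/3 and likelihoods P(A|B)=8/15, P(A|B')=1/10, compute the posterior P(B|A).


P(A) = P(A|B)P(B) + P(A|B')P(B') = 8/15*1/3 + 1/10*2/3 = 11/45
P(B|A) = P(A|B)P(B)/P(A) = (8/45)/(11/45) = 8/11

8/11


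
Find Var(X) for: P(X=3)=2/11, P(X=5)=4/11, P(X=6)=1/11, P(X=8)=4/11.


E[X] = 64/11, E[X^2] = 410/11
Var(X) = E[X^2] - (E[X])^2 = 410/11 - (64/11)^2 = 414/121

414/121


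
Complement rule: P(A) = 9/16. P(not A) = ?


P(A') = 1 - P(A) = 1 - 9/16 = 7/16

7/16


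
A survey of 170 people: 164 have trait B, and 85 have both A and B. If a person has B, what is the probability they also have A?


P(A|B) = P(A∩B)/P(B) = (85/170)/(164/170) = 85/164

85/164
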